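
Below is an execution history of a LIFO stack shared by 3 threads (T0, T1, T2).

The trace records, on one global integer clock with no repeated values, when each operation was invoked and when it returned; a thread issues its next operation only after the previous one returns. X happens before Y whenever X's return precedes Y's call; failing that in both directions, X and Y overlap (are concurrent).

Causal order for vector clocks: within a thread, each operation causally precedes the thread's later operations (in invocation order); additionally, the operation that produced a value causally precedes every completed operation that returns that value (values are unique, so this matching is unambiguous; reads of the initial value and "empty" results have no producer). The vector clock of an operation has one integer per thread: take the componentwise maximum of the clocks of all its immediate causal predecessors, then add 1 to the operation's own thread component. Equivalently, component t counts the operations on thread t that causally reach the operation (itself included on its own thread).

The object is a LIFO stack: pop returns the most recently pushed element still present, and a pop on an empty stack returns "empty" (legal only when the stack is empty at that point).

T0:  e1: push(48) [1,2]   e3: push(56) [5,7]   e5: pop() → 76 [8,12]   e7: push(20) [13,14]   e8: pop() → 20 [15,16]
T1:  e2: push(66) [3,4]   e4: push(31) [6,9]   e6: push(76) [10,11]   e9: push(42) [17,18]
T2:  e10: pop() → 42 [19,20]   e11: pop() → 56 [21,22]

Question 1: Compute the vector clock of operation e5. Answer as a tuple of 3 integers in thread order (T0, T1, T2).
Answer: (3, 3, 0)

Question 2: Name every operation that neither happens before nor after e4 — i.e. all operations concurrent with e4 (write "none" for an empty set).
Answer: e3, e5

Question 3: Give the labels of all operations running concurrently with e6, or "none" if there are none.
Answer: e5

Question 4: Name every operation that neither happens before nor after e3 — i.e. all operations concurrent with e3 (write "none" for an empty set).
Answer: e4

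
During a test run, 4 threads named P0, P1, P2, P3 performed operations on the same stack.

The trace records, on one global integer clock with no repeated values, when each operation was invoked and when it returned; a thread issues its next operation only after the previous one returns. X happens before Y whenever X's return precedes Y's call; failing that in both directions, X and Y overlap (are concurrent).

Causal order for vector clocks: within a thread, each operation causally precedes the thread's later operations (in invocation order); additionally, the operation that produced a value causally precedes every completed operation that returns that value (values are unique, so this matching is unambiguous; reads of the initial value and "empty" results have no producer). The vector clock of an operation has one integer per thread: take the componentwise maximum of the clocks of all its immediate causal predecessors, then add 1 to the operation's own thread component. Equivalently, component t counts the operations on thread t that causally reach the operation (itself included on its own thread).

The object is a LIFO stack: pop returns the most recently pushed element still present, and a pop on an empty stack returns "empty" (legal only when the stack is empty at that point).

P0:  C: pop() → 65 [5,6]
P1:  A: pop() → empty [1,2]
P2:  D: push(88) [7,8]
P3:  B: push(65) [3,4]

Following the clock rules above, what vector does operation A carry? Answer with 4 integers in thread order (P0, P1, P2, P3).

(0, 1, 0, 0)

invoked at 3, B has no predecessors; its own P3 bump gives (0, 0, 0, 1)
invoked at 7, D has no predecessors; its own P2 bump gives (0, 0, 1, 0)
invoked at 1, A has no predecessors; its own P1 bump gives (0, 1, 0, 0)
C, invoked 5, takes VC(B)=(0, 0, 0, 1) under max, adds 1 for P0 → (1, 0, 0, 1)
target: VC(A) = (0, 1, 0, 0)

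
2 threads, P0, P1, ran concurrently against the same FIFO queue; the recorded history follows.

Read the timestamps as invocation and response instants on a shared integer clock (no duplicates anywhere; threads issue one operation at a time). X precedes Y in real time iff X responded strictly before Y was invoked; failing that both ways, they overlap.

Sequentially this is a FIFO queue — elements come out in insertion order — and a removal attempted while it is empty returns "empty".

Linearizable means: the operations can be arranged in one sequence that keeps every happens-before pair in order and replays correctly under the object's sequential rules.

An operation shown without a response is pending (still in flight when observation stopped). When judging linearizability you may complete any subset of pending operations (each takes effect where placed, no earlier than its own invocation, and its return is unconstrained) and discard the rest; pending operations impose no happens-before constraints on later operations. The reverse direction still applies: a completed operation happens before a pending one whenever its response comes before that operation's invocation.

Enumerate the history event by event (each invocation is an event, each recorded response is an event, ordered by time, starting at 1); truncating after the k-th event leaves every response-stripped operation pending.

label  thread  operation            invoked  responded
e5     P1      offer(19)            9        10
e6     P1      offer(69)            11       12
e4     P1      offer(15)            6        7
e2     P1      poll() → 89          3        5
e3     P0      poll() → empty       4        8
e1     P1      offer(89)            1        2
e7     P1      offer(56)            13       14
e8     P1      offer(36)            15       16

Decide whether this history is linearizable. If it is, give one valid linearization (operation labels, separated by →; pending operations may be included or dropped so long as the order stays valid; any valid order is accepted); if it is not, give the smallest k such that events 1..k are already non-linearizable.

linearizable — witness: e1 → e2 → e3 → e4 → e5 → e6 → e7 → e8

after step 1 (e1 offer(89)): queue <89>
after step 2 (e2 poll() → 89): queue <>
after step 3 (e3 poll() → empty): queue <>
after step 4 (e4 offer(15)): queue <15>
after step 5 (e5 offer(19)): queue <15,19>
after step 6 (e6 offer(69)): queue <15,19,69>
after step 7 (e7 offer(56)): queue <15,19,69,56>
after step 8 (e8 offer(36)): queue <15,19,69,56,36>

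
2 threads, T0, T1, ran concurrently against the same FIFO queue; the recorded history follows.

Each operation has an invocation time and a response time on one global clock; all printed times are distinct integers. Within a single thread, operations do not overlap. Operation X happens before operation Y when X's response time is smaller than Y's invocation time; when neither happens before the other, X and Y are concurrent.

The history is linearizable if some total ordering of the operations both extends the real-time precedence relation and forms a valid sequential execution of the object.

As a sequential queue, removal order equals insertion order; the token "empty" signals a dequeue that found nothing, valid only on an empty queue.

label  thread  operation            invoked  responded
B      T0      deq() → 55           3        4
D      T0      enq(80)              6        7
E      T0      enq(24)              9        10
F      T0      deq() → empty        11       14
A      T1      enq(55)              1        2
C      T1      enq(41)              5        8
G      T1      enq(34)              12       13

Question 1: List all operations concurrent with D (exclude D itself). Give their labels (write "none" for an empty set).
C

D spans [6,7]; an op avoiding the whole window 6..7 is ordered, any other is concurrent
A [1,2]: before
B [3,4]: before
C [5,8]: concurrent
E [9,10]: after
F [11,14]: after
G [12,13]: after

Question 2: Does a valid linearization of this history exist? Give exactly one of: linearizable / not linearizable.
not linearizable

through event 13 a valid linearization exists; event 14 (F responding at time 14) ends that
checked exhaustively: 4 real-time-consistent orders of 7 completed operations, zero legal FIFO queue replays
e.g. A, B, C, D, E, F, G: illegal at step 6, since F deq() → empty cannot apply there
e.g. A, B, C, D, E, G, F: illegal at step 7, since F deq() → empty cannot apply there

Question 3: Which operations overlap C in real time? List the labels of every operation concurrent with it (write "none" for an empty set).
D

concurrent with C ([5,8]): every op whose interval crosses 5..8
A [1,2]: before
B [3,4]: before
D [6,7]: concurrent
E [9,10]: after
F [11,14]: after
G [12,13]: after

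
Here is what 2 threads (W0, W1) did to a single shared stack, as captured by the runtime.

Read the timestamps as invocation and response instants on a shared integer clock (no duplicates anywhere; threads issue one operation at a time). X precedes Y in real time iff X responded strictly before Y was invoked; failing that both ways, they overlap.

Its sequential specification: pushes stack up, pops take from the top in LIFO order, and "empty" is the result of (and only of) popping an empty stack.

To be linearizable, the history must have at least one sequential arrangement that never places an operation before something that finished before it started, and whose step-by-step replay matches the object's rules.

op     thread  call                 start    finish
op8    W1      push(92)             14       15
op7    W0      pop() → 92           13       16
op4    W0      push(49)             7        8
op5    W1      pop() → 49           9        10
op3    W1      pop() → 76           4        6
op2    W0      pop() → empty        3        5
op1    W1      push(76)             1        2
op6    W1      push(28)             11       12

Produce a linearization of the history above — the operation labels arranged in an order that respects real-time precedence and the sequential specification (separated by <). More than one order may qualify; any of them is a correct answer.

op1 < op3 < op2 < op4 < op5 < op6 < op8 < op7

1. op1 push(76), leaving stack <76>
2. op3 pop() → 76, leaving stack <>
3. op2 pop() → empty, leaving stack <>
4. op4 push(49), leaving stack <49>
5. op5 pop() → 49, leaving stack <>
6. op6 push(28), leaving stack <28>
7. op8 push(92), leaving stack <28,92>
8. op7 pop() → 92, leaving stack <28>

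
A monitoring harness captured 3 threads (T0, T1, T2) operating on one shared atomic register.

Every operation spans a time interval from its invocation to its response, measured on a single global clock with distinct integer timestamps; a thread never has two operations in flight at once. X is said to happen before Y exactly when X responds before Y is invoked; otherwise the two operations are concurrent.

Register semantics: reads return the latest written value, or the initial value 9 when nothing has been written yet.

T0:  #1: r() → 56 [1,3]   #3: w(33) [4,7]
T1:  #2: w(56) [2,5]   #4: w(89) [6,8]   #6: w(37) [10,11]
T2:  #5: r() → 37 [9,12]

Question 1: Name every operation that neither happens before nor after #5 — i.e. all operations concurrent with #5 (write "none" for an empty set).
Answer: #6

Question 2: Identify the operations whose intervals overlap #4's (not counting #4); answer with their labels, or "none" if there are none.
Answer: #3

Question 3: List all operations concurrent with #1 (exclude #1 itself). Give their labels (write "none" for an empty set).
Answer: #2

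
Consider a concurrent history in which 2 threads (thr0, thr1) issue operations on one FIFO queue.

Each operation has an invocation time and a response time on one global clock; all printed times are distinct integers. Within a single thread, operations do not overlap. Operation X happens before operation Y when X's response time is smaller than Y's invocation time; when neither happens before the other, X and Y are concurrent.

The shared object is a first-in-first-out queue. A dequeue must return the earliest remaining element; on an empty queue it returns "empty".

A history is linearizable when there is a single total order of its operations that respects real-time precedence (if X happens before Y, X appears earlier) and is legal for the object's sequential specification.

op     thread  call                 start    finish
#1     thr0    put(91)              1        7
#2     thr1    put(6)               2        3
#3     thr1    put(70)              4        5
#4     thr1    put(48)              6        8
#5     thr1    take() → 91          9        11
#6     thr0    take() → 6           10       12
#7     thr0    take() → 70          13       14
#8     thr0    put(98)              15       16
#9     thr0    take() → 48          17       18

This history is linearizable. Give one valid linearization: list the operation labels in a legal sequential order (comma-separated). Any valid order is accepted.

#1, #2, #3, #4, #5, #6, #7, #8, #9

step 1: #1 put(91) — queue <91>
step 2: #2 put(6) — queue <91,6>
step 3: #3 put(70) — queue <91,6,70>
step 4: #4 put(48) — queue <91,6,70,48>
step 5: #5 take() → 91 — queue <6,70,48>
step 6: #6 take() → 6 — queue <70,48>
step 7: #7 take() → 70 — queue <48>
step 8: #8 put(98) — queue <48,98>
step 9: #9 take() → 48 — queue <98>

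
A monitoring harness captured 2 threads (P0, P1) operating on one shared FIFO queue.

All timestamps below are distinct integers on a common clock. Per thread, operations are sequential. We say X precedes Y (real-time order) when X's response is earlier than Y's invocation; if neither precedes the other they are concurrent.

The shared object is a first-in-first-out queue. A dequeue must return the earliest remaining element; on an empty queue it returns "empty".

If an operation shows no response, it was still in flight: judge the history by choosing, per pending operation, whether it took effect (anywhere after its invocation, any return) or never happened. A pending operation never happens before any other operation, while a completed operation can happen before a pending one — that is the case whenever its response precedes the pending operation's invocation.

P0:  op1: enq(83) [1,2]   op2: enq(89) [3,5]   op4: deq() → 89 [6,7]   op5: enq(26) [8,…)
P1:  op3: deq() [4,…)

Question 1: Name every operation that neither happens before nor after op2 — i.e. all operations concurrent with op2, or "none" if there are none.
Answer: op3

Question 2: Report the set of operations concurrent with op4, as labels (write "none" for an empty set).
Answer: op3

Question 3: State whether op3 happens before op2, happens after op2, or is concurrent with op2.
Answer: concurrent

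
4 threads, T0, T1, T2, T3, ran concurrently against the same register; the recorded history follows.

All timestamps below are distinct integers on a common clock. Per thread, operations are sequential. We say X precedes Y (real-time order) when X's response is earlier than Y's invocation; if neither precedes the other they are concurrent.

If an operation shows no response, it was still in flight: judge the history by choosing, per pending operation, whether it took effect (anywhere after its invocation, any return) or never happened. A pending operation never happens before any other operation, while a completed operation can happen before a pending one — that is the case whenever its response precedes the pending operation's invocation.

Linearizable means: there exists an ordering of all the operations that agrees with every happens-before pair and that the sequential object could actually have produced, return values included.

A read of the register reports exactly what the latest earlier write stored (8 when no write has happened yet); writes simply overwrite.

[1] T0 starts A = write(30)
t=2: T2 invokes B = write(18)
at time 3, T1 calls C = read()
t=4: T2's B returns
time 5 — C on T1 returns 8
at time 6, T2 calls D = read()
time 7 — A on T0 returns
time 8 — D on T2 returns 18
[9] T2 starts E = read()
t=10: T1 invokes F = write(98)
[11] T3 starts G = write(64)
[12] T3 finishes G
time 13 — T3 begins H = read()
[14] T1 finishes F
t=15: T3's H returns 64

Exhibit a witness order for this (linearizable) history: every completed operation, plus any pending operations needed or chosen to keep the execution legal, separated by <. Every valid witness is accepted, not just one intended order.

C < A < B < D < E < F < G < H

step 1: C read() → 8 — value 8
step 2: A write(30) — value 30
step 3: B write(18) — value 18
step 4: D read() → 18 — value 18
step 5: E read() (pending, included) — value 18
step 6: F write(98) — value 98
step 7: G write(64) — value 64
step 8: H read() → 64 — value 64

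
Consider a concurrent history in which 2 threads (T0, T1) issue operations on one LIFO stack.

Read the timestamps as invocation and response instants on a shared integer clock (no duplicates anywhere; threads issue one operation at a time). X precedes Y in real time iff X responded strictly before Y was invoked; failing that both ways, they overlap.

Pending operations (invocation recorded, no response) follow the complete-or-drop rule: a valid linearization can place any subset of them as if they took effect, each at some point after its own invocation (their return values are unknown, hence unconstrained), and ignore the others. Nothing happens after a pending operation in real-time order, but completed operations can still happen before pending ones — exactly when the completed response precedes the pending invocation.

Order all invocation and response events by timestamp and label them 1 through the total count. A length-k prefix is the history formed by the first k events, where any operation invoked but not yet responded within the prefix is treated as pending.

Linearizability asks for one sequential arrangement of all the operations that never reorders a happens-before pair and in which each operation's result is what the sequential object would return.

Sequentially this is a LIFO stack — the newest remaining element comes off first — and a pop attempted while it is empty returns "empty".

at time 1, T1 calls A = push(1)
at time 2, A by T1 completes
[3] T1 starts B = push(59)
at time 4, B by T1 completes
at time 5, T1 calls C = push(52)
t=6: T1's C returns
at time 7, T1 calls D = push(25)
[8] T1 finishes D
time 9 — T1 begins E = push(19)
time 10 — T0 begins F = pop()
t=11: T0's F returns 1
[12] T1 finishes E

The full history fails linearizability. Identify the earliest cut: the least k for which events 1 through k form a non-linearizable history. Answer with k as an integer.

events 1..10 are linearizable, e.g. via A, B, C, D:
1. A push(1), leaving stack <1>
2. B push(59), leaving stack <1,59>
3. C push(52), leaving stack <1,59,52>
4. D push(25), leaving stack <1,59,52,25>
once event 11 joins (F's response, time 11), exhaustive search finds no witness
including or dropping the 1 pending operation (E) in any combination fails
take A, B, C, D, F (pending dropped): step 5 already fails, because F pop() → 1 cannot occur there

11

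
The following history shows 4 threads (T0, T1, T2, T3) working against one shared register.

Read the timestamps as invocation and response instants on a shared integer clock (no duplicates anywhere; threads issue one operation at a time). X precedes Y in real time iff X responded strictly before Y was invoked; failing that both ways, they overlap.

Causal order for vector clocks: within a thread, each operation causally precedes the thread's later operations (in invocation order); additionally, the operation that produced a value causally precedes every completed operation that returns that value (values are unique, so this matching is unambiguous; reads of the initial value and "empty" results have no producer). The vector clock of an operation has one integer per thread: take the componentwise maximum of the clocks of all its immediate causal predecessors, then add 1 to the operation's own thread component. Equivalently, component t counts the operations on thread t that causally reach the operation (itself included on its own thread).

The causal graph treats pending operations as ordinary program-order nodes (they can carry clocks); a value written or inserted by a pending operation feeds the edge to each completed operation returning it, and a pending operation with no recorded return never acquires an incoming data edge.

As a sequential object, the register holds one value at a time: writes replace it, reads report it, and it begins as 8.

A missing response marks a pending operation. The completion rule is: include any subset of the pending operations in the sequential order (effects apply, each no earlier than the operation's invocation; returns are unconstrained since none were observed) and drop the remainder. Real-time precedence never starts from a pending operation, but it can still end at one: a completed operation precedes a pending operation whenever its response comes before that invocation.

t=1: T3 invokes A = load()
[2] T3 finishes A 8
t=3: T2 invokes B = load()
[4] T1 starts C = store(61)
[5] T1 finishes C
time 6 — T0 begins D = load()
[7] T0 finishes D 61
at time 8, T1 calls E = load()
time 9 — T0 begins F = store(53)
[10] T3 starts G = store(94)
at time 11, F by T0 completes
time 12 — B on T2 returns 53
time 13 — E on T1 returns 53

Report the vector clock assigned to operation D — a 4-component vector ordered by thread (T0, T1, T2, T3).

VC(A, invoked at 1): no causal predecessors; +1 on T3 → (0, 0, 0, 1)
VC(C, invoked at 4): no causal predecessors; +1 on T1 → (0, 1, 0, 0)
from VC(A)=(0, 0, 0, 1), G (invoked 10) maxes components and bumps T3 → (0, 0, 0, 2)
from VC(C)=(0, 1, 0, 0), D (invoked 6) maxes components and bumps T0 → (1, 1, 0, 0)
from VC(D)=(1, 1, 0, 0), F (invoked 9) maxes components and bumps T0 → (2, 1, 0, 0)
from VC(F)=(2, 1, 0, 0), B (invoked 3) maxes components and bumps T2 → (2, 1, 1, 0)
from VC(C)=(0, 1, 0, 0), VC(F)=(2, 1, 0, 0), E (invoked 8) maxes components and bumps T1 → (2, 2, 0, 0)
target: VC(D) = (1, 1, 0, 0)

(1, 1, 0, 0)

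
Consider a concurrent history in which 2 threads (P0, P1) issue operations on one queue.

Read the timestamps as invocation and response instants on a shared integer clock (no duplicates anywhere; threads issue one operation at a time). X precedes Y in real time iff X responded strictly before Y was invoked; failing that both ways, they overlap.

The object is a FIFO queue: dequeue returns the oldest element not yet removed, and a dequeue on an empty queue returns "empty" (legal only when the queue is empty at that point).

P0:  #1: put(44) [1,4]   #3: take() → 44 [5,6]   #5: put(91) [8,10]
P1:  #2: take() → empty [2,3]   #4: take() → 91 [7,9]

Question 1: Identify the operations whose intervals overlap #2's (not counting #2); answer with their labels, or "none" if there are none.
#2 spans [2,3]: anything still running between times 2 and 3 counts as concurrent
#1 [1,4]: concurrent
#3 [5,6]: after
#4 [7,9]: after
#5 [8,10]: after

#1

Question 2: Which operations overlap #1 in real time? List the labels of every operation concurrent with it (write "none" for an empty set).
concurrent with #1 ([1,4]): every op whose interval crosses 1..4
#2 [2,3]: concurrent
#3 [5,6]: after
#4 [7,9]: after
#5 [8,10]: after

#2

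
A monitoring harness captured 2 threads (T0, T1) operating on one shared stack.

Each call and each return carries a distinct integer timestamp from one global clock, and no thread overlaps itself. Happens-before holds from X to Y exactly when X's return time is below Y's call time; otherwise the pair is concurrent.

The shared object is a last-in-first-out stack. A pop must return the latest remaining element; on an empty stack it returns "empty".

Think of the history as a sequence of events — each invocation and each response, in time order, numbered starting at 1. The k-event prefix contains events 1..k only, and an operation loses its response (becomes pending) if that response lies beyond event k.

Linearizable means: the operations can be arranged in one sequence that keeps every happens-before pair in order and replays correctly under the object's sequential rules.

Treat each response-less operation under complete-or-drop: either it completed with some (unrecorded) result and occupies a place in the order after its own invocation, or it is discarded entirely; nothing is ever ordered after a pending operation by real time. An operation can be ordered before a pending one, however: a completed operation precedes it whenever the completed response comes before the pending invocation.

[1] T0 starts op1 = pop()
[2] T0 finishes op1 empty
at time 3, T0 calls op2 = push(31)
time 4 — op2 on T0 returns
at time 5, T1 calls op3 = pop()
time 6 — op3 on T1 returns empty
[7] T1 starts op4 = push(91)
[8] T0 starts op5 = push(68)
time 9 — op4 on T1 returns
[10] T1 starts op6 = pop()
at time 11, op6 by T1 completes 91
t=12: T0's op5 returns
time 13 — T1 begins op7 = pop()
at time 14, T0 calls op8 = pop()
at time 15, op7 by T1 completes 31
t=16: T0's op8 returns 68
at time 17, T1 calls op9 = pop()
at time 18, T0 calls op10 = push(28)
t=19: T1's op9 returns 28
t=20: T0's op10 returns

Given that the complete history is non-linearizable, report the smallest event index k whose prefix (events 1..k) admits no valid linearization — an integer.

events 1..5 are still linearizable — one witness is op1, op2:
after step 1 (op1 pop() → empty): stack <>
after step 2 (op2 push(31)): stack <31>
adding event 6 (op3 responds at 6) leaves no legal real-time order
for example op1, op2, op3 fails at step 3: op3 pop() → empty is not legal there

6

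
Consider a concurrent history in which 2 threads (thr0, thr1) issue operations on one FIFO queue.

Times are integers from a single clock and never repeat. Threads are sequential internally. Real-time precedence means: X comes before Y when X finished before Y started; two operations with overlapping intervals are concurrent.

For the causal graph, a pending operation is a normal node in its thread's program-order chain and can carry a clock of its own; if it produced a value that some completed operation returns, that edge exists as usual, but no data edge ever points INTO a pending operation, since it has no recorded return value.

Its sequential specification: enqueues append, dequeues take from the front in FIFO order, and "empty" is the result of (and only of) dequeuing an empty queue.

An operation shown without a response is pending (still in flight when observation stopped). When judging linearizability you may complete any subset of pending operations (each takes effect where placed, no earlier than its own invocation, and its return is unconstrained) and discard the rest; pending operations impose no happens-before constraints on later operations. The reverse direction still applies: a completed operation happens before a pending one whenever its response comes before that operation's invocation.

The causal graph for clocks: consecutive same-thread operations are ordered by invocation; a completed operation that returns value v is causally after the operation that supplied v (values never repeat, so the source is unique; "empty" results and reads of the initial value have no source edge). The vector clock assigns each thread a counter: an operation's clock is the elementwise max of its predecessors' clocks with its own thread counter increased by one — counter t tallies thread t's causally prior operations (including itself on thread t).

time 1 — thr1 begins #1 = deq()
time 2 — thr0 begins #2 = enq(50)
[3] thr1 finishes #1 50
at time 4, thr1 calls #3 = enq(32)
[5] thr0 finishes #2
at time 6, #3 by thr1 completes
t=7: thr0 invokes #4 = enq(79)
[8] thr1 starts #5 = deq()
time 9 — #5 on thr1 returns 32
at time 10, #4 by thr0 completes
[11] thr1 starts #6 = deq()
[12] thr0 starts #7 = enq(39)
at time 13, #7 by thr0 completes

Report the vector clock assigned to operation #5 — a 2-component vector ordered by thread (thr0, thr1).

(1, 3)

invoked at 2, #2 has no predecessors; its own thr0 bump gives (1, 0)
invoked at 1, #1 merges VC(#2)=(1, 0) and bumps thr1's slot → (1, 1)
invoked at 7, #4 merges VC(#2)=(1, 0) and bumps thr0's slot → (2, 0)
invoked at 4, #3 merges VC(#1)=(1, 1) and bumps thr1's slot → (1, 2)
invoked at 12, #7 merges VC(#4)=(2, 0) and bumps thr0's slot → (3, 0)
invoked at 8, #5 merges VC(#3)=(1, 2) and bumps thr1's slot → (1, 3)
invoked at 11, #6 merges VC(#5)=(1, 3) and bumps thr1's slot → (1, 4)
target: VC(#5) = (1, 3)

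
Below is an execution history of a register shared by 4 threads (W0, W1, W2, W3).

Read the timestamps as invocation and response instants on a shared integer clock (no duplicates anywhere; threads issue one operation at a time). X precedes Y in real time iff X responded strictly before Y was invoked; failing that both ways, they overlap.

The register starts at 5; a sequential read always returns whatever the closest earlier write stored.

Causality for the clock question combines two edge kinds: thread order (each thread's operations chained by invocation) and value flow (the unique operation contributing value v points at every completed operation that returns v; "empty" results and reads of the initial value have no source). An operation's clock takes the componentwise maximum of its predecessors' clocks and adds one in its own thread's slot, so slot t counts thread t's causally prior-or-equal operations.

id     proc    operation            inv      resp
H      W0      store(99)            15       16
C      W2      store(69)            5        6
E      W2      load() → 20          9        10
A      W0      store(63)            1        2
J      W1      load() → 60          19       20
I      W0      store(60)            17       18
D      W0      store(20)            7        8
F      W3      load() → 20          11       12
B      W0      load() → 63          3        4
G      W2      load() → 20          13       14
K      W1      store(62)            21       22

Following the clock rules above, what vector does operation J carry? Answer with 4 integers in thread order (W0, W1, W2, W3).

(5, 1, 0, 0)

invoked at 5, C has no predecessors; its own W2 bump gives (0, 0, 1, 0)
invoked at 1, A has no predecessors; its own W0 bump gives (1, 0, 0, 0)
B, invoked 3, takes VC(A)=(1, 0, 0, 0) under max, adds 1 for W0 → (2, 0, 0, 0)
D, invoked 7, takes VC(B)=(2, 0, 0, 0) under max, adds 1 for W0 → (3, 0, 0, 0)
F, invoked 11, takes VC(D)=(3, 0, 0, 0) under max, adds 1 for W3 → (3, 0, 0, 1)
H, invoked 15, takes VC(D)=(3, 0, 0, 0) under max, adds 1 for W0 → (4, 0, 0, 0)
E, invoked 9, takes VC(C)=(0, 0, 1, 0), VC(D)=(3, 0, 0, 0) under max, adds 1 for W2 → (3, 0, 2, 0)
I, invoked 17, takes VC(H)=(4, 0, 0, 0) under max, adds 1 for W0 → (5, 0, 0, 0)
G, invoked 13, takes VC(D)=(3, 0, 0, 0), VC(E)=(3, 0, 2, 0) under max, adds 1 for W2 → (3, 0, 3, 0)
J, invoked 19, takes VC(I)=(5, 0, 0, 0) under max, adds 1 for W1 → (5, 1, 0, 0)
K, invoked 21, takes VC(J)=(5, 1, 0, 0) under max, adds 1 for W1 → (5, 2, 0, 0)
target: VC(J) = (5, 1, 0, 0)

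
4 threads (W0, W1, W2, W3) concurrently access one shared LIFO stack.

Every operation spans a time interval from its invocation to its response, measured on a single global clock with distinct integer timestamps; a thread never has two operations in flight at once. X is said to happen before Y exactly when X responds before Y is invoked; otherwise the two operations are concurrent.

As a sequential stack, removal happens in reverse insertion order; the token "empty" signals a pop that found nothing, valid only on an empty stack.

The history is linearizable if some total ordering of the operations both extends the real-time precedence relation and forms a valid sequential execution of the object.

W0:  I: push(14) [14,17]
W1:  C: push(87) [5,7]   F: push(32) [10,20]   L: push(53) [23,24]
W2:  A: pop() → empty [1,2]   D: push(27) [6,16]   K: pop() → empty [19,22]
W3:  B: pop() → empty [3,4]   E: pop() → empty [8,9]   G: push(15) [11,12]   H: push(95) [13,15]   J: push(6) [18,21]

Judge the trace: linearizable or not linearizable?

not linearizable

the violation lands at event 9, E's response at time 9: events 1..8 linearize, events 1..9 do not
one real-time candidate order over the 4 completed operations — the LIFO stack replay rejects it
completion choices over the 1 pending operation (D) were checked; none helps
take A, B, C, E (pending dropped): step 4 already fails, because E pop() → empty cannot occur there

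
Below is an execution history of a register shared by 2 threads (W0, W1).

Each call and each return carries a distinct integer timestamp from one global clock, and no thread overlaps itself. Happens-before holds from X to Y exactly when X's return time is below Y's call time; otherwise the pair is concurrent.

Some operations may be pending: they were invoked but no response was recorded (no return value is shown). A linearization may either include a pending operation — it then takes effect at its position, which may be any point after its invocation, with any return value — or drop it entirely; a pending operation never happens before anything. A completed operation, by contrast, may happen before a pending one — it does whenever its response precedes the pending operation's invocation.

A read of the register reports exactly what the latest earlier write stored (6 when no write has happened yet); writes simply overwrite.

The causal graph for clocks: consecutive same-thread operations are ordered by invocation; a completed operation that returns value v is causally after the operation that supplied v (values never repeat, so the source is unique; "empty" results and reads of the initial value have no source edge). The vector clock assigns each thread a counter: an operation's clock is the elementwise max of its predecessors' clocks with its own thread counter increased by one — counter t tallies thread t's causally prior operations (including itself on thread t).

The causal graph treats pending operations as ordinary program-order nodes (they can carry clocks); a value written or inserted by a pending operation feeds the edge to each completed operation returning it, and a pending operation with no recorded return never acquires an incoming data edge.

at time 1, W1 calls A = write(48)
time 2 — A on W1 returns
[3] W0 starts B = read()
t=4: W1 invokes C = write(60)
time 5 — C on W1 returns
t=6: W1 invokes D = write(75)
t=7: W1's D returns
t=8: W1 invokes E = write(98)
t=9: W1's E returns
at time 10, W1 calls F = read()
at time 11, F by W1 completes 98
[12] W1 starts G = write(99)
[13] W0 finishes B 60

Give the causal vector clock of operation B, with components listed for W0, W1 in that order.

(1, 2)

VC(A, invoked at 1): no causal predecessors; +1 on W1 → (0, 1)
C, invoked 4, takes VC(A)=(0, 1) under max, adds 1 for W1 → (0, 2)
D, invoked 6, takes VC(C)=(0, 2) under max, adds 1 for W1 → (0, 3)
B, invoked 3, takes VC(C)=(0, 2) under max, adds 1 for W0 → (1, 2)
E, invoked 8, takes VC(D)=(0, 3) under max, adds 1 for W1 → (0, 4)
F, invoked 10, takes VC(E)=(0, 4) under max, adds 1 for W1 → (0, 5)
G, invoked 12, takes VC(F)=(0, 5) under max, adds 1 for W1 → (0, 6)
target: VC(B) = (1, 2)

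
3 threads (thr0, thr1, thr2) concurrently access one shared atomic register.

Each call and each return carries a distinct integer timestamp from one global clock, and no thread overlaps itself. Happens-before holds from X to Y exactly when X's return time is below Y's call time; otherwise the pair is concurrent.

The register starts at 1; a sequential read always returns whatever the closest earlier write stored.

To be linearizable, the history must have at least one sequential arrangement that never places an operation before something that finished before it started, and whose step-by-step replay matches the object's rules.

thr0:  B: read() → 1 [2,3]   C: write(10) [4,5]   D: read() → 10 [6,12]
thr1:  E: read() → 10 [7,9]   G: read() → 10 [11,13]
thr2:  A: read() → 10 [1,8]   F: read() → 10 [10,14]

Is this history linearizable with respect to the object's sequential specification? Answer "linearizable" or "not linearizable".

witness order: B, C, A, D, E, F, G
step 1: B read() → 1 — value 1
step 2: C write(10) — value 10
step 3: A read() → 10 — value 10
step 4: D read() → 10 — value 10
step 5: E read() → 10 — value 10
step 6: F read() → 10 — value 10
step 7: G read() → 10 — value 10

linearizable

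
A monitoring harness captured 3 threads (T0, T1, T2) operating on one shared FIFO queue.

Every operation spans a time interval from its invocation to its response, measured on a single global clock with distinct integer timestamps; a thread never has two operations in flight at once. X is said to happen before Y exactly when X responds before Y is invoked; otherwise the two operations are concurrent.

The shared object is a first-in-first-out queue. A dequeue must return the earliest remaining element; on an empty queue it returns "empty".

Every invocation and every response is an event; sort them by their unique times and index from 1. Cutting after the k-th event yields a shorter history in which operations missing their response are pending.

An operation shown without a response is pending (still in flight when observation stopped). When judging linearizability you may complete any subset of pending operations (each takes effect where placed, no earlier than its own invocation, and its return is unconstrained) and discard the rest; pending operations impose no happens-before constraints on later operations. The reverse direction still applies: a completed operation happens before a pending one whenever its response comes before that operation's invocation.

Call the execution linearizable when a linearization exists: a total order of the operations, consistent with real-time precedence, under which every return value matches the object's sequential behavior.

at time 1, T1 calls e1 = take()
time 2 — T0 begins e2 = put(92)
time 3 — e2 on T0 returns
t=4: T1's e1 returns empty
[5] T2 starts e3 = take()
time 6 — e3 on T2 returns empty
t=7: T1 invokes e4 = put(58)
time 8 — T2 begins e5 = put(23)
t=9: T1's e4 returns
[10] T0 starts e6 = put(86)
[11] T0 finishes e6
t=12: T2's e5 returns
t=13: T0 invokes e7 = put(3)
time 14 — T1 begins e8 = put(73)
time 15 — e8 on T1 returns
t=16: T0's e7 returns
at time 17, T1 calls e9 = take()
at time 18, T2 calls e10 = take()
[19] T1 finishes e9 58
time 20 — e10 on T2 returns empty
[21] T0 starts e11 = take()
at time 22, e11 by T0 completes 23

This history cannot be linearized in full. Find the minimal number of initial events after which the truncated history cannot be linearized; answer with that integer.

6

events 1..5 are linearizable; a witness order is e1, e2:
step 1: e1 take() → empty — queue <>
step 2: e2 put(92) — queue <92>
event 6 — e3's response, time 6 — after it, nothing linearizes
sample order e1, e2, e3 stalls at step 3 — e3 take() → empty has no legal effect
sample order e2, e1, e3 stalls at step 2 — e1 take() → empty has no legal effect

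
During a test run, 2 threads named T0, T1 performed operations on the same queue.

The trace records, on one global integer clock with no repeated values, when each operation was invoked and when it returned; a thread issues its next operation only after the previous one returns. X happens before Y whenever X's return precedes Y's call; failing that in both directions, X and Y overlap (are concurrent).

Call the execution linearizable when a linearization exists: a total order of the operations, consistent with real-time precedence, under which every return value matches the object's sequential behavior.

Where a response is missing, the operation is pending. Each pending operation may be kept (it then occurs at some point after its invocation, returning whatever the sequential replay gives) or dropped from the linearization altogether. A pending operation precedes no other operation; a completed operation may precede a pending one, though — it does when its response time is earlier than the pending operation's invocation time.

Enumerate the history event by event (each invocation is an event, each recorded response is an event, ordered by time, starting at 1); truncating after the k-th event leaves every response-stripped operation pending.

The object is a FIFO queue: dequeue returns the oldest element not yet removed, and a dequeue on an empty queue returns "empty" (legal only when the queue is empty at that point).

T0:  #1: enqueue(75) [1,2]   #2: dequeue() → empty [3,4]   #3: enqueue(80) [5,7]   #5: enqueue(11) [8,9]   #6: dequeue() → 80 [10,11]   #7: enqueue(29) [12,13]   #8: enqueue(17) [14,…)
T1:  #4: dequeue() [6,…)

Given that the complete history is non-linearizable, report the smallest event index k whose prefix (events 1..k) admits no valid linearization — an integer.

a valid linearization of events 1..3 exists, for instance #1:
1. #1 enqueue(75), leaving queue <75>
include event 4 — #2 responding at 4 — and every candidate order breaks
for example #1, #2 fails at step 2: #2 dequeue() → empty is not legal there

4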